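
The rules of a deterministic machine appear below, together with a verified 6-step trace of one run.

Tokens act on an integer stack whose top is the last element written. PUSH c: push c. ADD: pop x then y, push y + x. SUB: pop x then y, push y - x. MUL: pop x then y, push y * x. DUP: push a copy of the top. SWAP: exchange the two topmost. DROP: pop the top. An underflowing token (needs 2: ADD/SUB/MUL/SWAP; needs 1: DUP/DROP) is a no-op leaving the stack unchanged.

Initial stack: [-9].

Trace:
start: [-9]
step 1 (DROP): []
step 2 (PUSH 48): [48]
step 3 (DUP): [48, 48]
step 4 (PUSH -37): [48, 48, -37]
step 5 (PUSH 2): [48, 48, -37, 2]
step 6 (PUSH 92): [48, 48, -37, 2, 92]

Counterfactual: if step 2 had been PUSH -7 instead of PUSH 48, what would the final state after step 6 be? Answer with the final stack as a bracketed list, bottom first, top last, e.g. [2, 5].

[-7, -7, -37, 2, 92]

(re-executing from step 2 with the substitution; state before step 2: [])
step 2 (PUSH -7): [-7]
step 3 (DUP): [-7, -7]
step 4 (PUSH -37): [-7, -7, -37]
step 5 (PUSH 2): [-7, -7, -37, 2]
step 6 (PUSH 92): [-7, -7, -37, 2, 92]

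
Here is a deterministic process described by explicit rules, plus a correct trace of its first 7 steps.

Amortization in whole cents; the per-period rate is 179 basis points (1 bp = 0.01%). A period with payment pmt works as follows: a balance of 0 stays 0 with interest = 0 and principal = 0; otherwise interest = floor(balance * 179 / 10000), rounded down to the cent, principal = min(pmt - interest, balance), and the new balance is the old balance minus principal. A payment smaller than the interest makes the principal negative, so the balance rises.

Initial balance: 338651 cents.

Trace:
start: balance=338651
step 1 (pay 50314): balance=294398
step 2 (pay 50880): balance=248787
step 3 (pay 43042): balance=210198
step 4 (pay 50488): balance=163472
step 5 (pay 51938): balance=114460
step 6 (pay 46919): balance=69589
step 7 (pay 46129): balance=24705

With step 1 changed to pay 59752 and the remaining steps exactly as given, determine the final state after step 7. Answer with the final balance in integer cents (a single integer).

14207

(re-executing from step 1 with the substitution; state before step 1: balance=338651)
step 1 (pay 59752): balance=284960
step 2 (pay 50880): balance=239180
step 3 (pay 43042): balance=200419
step 4 (pay 50488): balance=153518
step 5 (pay 51938): balance=104327
step 6 (pay 46919): balance=59275
step 7 (pay 46129): balance=14207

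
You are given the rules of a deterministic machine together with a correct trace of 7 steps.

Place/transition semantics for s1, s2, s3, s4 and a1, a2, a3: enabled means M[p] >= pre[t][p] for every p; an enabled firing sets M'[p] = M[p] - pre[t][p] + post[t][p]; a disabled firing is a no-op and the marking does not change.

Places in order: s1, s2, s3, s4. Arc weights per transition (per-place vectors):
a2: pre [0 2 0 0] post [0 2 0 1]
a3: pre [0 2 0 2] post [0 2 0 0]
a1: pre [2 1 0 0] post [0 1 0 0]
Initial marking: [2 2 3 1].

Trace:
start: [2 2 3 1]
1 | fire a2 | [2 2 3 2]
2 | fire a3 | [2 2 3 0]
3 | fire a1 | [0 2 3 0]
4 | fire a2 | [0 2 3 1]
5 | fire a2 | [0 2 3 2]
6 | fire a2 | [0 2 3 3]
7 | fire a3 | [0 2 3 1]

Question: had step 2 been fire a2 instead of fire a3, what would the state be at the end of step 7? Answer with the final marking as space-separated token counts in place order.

0 2 3 4

(re-executing from step 2 with the substitution; state before step 2: [2 2 3 2])
2 | fire a2 | [2 2 3 3]
3 | fire a1 | [0 2 3 3]
4 | fire a2 | [0 2 3 4]
5 | fire a2 | [0 2 3 5]
6 | fire a2 | [0 2 3 6]
7 | fire a3 | [0 2 3 4]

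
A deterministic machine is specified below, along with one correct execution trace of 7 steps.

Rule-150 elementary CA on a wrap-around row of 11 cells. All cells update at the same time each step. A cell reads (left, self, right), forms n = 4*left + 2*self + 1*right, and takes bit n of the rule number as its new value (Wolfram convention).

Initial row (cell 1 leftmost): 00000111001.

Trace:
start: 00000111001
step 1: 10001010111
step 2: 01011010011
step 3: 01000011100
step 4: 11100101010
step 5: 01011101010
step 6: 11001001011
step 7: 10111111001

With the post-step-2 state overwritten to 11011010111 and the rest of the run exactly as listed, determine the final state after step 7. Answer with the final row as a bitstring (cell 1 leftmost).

10011101010

state after step 2 := 11011010111
step 3: 10000010011
step 4: 01000111101
step 5: 01101011001
step 6: 00001000111
step 7: 10011101010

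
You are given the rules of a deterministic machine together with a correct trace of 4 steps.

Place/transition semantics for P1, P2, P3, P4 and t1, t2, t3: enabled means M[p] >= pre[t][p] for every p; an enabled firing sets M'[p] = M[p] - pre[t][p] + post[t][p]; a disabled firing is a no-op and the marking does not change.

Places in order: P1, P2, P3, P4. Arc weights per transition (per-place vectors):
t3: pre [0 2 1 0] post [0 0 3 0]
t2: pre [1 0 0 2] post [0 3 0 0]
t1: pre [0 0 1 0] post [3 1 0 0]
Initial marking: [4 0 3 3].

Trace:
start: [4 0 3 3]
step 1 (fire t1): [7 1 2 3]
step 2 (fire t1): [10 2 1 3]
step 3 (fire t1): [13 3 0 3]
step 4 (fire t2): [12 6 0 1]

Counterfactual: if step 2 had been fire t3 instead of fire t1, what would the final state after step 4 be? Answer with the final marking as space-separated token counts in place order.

9 5 1 1

(re-executing from step 2 with the substitution; state before step 2: [7 1 2 3])
step 2 (fire t3): [7 1 2 3]
step 3 (fire t1): [10 2 1 3]
step 4 (fire t2): [9 5 1 1]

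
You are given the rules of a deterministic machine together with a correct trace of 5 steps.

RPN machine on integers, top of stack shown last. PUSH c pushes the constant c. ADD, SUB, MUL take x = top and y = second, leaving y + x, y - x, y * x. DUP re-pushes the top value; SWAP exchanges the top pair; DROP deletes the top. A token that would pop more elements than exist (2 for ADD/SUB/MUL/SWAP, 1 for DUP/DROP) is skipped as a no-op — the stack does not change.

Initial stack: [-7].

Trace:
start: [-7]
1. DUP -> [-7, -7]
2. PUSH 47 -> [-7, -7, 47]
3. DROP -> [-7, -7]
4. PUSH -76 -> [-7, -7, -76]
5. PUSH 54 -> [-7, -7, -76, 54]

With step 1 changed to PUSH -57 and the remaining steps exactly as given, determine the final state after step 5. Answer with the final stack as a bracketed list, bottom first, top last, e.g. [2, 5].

[-7, -57, -76, 54]

(re-executing from step 1 with the substitution; state before step 1: [-7])
1. PUSH -57 -> [-7, -57]
2. PUSH 47 -> [-7, -57, 47]
3. DROP -> [-7, -57]
4. PUSH -76 -> [-7, -57, -76]
5. PUSH 54 -> [-7, -57, -76, 54]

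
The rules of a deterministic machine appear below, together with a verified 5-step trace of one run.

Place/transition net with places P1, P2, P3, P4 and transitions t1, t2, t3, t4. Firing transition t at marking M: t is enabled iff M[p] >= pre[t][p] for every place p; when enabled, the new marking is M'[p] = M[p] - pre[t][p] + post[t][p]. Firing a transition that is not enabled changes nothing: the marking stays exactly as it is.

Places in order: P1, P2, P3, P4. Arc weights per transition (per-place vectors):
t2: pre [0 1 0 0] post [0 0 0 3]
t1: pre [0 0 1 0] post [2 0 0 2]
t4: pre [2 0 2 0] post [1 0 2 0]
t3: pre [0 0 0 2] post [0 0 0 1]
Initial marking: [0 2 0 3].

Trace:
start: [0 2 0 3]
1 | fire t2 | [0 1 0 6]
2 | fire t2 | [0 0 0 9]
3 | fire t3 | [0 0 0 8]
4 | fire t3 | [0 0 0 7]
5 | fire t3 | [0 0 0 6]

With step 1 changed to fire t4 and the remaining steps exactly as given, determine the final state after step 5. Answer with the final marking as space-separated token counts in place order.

(re-executing from step 1 with the substitution; state before step 1: [0 2 0 3])
1 | fire t4 | [0 2 0 3]
2 | fire t2 | [0 1 0 6]
3 | fire t3 | [0 1 0 5]
4 | fire t3 | [0 1 0 4]
5 | fire t3 | [0 1 0 3]

0 1 0 3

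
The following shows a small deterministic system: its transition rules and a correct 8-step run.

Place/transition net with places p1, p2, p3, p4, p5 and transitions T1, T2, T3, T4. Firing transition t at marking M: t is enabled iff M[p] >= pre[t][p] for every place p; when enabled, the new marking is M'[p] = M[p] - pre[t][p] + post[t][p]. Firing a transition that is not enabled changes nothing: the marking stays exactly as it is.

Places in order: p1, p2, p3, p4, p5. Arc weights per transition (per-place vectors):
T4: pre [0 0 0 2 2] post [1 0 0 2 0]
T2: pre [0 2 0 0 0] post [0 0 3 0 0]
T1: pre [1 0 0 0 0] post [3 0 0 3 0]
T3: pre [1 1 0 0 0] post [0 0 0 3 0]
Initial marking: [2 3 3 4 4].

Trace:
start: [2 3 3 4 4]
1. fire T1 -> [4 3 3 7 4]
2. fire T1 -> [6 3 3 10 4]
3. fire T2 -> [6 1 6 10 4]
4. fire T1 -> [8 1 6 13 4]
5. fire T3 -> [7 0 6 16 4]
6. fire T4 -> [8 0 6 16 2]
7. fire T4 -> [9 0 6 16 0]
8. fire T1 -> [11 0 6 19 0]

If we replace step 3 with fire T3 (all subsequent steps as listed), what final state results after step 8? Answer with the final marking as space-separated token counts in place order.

10 1 3 22 0

(re-executing from step 3 with the substitution; state before step 3: [6 3 3 10 4])
3. fire T3 -> [5 2 3 13 4]
4. fire T1 -> [7 2 3 16 4]
5. fire T3 -> [6 1 3 19 4]
6. fire T4 -> [7 1 3 19 2]
7. fire T4 -> [8 1 3 19 0]
8. fire T1 -> [10 1 3 22 0]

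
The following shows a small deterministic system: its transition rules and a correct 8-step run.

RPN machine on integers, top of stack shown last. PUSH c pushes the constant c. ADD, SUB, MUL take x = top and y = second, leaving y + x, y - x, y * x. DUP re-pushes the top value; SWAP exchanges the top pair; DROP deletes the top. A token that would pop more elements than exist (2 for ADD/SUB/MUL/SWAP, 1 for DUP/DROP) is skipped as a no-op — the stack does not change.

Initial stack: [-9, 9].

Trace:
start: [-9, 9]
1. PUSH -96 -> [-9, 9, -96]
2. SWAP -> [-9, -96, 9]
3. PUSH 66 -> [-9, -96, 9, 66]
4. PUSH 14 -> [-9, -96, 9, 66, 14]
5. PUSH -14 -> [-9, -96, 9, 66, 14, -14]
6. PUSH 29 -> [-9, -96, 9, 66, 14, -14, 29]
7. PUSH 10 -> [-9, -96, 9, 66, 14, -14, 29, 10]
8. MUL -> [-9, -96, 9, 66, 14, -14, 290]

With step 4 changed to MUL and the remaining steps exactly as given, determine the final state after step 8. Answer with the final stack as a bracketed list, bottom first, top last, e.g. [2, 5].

(re-executing from step 4 with the substitution; state before step 4: [-9, -96, 9, 66])
4. MUL -> [-9, -96, 594]
5. PUSH -14 -> [-9, -96, 594, -14]
6. PUSH 29 -> [-9, -96, 594, -14, 29]
7. PUSH 10 -> [-9, -96, 594, -14, 29, 10]
8. MUL -> [-9, -96, 594, -14, 290]

[-9, -96, 594, -14, 290]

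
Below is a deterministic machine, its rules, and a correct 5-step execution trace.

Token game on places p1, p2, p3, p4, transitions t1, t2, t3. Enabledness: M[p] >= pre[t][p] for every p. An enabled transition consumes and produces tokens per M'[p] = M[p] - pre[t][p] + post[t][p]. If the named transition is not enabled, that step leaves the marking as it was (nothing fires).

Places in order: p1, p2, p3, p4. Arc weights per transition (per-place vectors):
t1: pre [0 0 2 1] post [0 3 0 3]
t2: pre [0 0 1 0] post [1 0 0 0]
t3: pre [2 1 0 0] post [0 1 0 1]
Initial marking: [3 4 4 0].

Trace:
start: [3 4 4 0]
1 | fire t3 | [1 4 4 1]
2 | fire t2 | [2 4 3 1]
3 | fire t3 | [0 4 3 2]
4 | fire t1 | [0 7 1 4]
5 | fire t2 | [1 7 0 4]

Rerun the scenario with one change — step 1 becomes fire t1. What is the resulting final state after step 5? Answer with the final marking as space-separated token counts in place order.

3 7 0 3

(re-executing from step 1 with the substitution; state before step 1: [3 4 4 0])
1 | fire t1 | [3 4 4 0]
2 | fire t2 | [4 4 3 0]
3 | fire t3 | [2 4 3 1]
4 | fire t1 | [2 7 1 3]
5 | fire t2 | [3 7 0 3]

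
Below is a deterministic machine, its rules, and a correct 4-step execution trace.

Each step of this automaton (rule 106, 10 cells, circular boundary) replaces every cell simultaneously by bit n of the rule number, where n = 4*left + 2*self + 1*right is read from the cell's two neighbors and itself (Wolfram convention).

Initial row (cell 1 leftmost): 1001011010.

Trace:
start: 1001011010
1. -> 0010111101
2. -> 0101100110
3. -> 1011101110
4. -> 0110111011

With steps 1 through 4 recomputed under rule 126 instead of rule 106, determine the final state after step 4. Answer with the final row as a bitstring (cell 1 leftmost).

(re-executing steps 1..4 under rule 126; state before step 1: 1001011010)
1. -> 1111111111
2. -> 0000000000
3. -> 0000000000
4. -> 0000000000

0000000000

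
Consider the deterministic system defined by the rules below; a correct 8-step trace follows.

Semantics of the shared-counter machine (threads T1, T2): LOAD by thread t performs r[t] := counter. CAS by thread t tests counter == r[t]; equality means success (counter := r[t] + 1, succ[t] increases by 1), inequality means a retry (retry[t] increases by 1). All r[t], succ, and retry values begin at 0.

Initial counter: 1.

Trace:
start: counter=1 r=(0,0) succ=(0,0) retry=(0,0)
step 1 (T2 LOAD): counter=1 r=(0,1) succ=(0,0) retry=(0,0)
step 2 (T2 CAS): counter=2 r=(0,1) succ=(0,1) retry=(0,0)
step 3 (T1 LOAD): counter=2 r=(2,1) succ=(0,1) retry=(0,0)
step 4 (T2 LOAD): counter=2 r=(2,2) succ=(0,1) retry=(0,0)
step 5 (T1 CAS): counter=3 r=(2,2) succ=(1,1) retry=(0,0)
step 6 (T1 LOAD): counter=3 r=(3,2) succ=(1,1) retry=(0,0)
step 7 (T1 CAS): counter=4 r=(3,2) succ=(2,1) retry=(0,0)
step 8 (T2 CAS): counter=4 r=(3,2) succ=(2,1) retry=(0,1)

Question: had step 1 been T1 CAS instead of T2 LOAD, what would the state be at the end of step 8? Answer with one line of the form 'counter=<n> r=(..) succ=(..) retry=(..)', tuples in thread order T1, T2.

(re-executing from step 1 with the substitution; state before step 1: counter=1 r=(0,0) succ=(0,0) retry=(0,0))
step 1 (T1 CAS): counter=1 r=(0,0) succ=(0,0) retry=(1,0)
step 2 (T2 CAS): counter=1 r=(0,0) succ=(0,0) retry=(1,1)
step 3 (T1 LOAD): counter=1 r=(1,0) succ=(0,0) retry=(1,1)
step 4 (T2 LOAD): counter=1 r=(1,1) succ=(0,0) retry=(1,1)
step 5 (T1 CAS): counter=2 r=(1,1) succ=(1,0) retry=(1,1)
step 6 (T1 LOAD): counter=2 r=(2,1) succ=(1,0) retry=(1,1)
step 7 (T1 CAS): counter=3 r=(2,1) succ=(2,0) retry=(1,1)
step 8 (T2 CAS): counter=3 r=(2,1) succ=(2,0) retry=(1,2)

counter=3 r=(2,1) succ=(2,0) retry=(1,2)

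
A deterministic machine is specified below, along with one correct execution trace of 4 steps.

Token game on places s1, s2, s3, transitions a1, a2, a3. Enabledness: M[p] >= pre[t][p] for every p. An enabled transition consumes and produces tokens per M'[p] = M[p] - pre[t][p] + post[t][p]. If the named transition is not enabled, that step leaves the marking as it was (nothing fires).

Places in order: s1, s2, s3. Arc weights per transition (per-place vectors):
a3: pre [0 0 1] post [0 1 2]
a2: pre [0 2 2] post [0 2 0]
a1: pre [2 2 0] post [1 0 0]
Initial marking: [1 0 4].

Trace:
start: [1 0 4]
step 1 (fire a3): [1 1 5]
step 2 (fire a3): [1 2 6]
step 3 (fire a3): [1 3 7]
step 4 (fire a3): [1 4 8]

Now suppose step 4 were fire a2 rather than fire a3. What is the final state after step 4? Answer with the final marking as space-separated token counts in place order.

(re-executing from step 4 with the substitution; state before step 4: [1 3 7])
step 4 (fire a2): [1 3 5]

1 3 5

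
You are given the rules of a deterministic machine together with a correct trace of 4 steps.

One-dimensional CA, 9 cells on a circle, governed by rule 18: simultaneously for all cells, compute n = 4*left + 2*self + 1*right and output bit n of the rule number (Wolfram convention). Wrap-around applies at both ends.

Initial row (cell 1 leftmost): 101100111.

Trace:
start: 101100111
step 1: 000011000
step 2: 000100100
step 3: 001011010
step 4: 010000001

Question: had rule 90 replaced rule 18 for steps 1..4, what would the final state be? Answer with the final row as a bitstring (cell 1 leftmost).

010001101

(re-executing steps 1..4 under rule 90; state before step 1: 101100111)
step 1: 101111100
step 2: 001000111
step 3: 110101101
step 4: 010001101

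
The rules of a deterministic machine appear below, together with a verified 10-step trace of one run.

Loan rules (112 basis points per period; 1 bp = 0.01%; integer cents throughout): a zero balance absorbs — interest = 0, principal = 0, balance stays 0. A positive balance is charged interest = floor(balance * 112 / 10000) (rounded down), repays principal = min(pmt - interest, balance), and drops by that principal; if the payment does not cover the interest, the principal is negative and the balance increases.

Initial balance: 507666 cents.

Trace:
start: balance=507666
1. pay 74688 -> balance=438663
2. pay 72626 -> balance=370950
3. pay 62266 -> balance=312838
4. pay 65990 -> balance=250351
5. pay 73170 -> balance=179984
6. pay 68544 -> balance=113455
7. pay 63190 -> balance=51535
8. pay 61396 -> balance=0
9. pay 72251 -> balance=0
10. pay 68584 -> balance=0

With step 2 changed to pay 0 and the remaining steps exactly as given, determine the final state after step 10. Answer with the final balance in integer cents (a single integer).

(re-executing from step 2 with the substitution; state before step 2: balance=438663)
2. pay 0 -> balance=443576
3. pay 62266 -> balance=386278
4. pay 65990 -> balance=324614
5. pay 73170 -> balance=255079
6. pay 68544 -> balance=189391
7. pay 63190 -> balance=128322
8. pay 61396 -> balance=68363
9. pay 72251 -> balance=0
10. pay 68584 -> balance=0

0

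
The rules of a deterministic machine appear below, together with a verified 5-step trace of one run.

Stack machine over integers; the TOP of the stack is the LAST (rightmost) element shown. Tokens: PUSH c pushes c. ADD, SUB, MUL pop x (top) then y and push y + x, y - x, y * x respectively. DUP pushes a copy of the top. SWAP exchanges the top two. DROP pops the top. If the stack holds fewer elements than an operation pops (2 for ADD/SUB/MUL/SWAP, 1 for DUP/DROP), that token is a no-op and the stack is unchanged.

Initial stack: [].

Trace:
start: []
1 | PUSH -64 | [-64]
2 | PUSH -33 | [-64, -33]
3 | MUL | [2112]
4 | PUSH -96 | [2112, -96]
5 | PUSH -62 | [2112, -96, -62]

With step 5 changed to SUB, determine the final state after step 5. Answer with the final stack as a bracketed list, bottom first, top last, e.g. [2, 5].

(re-executing from step 5 with the substitution; state before step 5: [2112, -96])
5 | SUB | [2208]

[2208]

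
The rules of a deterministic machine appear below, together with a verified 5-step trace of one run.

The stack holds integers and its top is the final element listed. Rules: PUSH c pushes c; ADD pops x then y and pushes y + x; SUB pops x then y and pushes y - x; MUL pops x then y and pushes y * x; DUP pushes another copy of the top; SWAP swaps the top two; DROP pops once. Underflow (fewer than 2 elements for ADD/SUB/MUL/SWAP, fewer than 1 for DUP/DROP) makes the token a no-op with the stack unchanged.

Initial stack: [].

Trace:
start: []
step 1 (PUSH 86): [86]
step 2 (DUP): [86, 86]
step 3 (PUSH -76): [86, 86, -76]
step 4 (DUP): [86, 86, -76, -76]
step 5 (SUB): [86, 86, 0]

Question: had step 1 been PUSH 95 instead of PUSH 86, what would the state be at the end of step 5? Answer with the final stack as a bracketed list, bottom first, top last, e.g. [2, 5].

(re-executing from step 1 with the substitution; state before step 1: [])
step 1 (PUSH 95): [95]
step 2 (DUP): [95, 95]
step 3 (PUSH -76): [95, 95, -76]
step 4 (DUP): [95, 95, -76, -76]
step 5 (SUB): [95, 95, 0]

[95, 95, 0]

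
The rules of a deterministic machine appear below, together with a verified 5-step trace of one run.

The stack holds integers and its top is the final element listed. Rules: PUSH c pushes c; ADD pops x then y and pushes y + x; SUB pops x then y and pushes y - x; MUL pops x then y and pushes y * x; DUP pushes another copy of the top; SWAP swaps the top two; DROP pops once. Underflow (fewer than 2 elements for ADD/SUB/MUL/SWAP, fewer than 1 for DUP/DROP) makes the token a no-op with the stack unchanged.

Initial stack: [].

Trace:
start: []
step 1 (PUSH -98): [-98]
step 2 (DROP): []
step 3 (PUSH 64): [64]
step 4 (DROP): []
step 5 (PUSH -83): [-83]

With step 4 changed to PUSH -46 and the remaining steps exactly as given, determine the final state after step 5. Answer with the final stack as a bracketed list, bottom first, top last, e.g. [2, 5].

[64, -46, -83]

(re-executing from step 4 with the substitution; state before step 4: [64])
step 4 (PUSH -46): [64, -46]
step 5 (PUSH -83): [64, -46, -83]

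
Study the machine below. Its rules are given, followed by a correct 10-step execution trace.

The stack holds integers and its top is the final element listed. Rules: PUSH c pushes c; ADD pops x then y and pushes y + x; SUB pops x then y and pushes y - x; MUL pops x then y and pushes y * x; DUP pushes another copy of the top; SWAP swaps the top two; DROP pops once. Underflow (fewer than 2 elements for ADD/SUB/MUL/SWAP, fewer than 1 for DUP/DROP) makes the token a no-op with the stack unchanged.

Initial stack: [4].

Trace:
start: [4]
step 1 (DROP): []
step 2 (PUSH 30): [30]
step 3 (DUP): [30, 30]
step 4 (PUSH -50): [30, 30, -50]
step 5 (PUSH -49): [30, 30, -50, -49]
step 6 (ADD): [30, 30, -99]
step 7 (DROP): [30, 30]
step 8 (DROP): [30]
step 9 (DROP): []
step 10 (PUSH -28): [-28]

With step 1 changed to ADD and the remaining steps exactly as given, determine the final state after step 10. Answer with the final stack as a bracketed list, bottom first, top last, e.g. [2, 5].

(re-executing from step 1 with the substitution; state before step 1: [4])
step 1 (ADD): [4]
step 2 (PUSH 30): [4, 30]
step 3 (DUP): [4, 30, 30]
step 4 (PUSH -50): [4, 30, 30, -50]
step 5 (PUSH -49): [4, 30, 30, -50, -49]
step 6 (ADD): [4, 30, 30, -99]
step 7 (DROP): [4, 30, 30]
step 8 (DROP): [4, 30]
step 9 (DROP): [4]
step 10 (PUSH -28): [4, -28]

[4, -28]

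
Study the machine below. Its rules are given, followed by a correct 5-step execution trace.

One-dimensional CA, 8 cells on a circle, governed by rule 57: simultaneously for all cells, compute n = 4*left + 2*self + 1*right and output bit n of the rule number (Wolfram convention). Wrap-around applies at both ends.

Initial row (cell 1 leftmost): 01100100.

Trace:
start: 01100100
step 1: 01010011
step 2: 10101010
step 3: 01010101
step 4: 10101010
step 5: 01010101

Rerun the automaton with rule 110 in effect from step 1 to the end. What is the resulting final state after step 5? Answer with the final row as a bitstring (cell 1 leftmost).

01111100

(re-executing steps 1..5 under rule 110; state before step 1: 01100100)
step 1: 11101100
step 2: 10111101
step 3: 11100111
step 4: 00101100
step 5: 01111100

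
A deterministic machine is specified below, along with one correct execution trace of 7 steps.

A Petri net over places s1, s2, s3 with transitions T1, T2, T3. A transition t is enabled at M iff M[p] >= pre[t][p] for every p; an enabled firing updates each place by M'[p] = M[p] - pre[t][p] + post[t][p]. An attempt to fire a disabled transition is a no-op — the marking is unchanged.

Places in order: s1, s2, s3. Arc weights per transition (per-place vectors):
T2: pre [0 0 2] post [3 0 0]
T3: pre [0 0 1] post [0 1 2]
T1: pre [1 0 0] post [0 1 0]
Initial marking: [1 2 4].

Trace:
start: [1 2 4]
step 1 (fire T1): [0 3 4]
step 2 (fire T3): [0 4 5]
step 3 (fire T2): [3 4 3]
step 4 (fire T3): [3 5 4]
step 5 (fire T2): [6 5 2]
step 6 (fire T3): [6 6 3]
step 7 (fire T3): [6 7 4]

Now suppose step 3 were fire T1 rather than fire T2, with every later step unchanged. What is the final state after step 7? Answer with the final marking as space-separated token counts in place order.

(re-executing from step 3 with the substitution; state before step 3: [0 4 5])
step 3 (fire T1): [0 4 5]
step 4 (fire T3): [0 5 6]
step 5 (fire T2): [3 5 4]
step 6 (fire T3): [3 6 5]
step 7 (fire T3): [3 7 6]

3 7 6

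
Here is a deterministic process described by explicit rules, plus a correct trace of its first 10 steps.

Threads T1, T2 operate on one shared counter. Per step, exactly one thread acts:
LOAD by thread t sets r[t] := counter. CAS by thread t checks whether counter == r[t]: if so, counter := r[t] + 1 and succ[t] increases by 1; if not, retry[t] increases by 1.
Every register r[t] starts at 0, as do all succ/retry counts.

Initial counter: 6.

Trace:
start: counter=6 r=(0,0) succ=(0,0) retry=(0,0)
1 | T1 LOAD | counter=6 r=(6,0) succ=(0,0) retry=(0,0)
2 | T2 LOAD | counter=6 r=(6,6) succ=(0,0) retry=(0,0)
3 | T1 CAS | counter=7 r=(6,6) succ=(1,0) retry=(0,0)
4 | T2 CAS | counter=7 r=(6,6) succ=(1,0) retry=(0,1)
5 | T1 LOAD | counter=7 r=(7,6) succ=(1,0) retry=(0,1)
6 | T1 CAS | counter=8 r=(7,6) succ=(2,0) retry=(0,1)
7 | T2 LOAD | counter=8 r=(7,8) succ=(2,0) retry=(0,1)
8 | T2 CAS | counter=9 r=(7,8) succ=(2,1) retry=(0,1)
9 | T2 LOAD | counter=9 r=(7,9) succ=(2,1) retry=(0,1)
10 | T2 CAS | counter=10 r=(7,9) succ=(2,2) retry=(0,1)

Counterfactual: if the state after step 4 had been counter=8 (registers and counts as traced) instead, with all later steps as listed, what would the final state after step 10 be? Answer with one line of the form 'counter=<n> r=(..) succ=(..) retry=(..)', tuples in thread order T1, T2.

state after step 4 := counter=8 r=(6,6) succ=(1,0) retry=(0,1)
5 | T1 LOAD | counter=8 r=(8,6) succ=(1,0) retry=(0,1)
6 | T1 CAS | counter=9 r=(8,6) succ=(2,0) retry=(0,1)
7 | T2 LOAD | counter=9 r=(8,9) succ=(2,0) retry=(0,1)
8 | T2 CAS | counter=10 r=(8,9) succ=(2,1) retry=(0,1)
9 | T2 LOAD | counter=10 r=(8,10) succ=(2,1) retry=(0,1)
10 | T2 CAS | counter=11 r=(8,10) succ=(2,2) retry=(0,1)

counter=11 r=(8,10) succ=(2,2) retry=(0,1)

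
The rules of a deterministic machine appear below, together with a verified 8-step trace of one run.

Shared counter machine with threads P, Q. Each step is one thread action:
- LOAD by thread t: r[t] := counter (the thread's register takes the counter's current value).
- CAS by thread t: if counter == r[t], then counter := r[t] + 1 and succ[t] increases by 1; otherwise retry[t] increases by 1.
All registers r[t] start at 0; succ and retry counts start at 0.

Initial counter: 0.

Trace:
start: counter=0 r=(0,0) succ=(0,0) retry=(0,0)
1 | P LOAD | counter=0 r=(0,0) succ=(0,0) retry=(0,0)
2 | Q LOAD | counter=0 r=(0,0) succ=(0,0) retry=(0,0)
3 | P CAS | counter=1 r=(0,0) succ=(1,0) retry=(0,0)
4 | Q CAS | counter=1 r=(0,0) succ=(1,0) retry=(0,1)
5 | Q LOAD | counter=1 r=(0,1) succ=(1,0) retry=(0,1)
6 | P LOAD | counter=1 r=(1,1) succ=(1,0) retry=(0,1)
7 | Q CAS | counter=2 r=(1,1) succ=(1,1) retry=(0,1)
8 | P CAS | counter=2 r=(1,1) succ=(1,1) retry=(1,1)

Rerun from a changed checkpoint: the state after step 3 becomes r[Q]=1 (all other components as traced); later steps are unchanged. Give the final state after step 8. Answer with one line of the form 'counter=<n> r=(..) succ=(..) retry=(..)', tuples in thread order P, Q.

counter=3 r=(2,2) succ=(1,2) retry=(1,0)

state after step 3 := counter=1 r=(0,1) succ=(1,0) retry=(0,0)
4 | Q CAS | counter=2 r=(0,1) succ=(1,1) retry=(0,0)
5 | Q LOAD | counter=2 r=(0,2) succ=(1,1) retry=(0,0)
6 | P LOAD | counter=2 r=(2,2) succ=(1,1) retry=(0,0)
7 | Q CAS | counter=3 r=(2,2) succ=(1,2) retry=(0,0)
8 | P CAS | counter=3 r=(2,2) succ=(1,2) retry=(1,0)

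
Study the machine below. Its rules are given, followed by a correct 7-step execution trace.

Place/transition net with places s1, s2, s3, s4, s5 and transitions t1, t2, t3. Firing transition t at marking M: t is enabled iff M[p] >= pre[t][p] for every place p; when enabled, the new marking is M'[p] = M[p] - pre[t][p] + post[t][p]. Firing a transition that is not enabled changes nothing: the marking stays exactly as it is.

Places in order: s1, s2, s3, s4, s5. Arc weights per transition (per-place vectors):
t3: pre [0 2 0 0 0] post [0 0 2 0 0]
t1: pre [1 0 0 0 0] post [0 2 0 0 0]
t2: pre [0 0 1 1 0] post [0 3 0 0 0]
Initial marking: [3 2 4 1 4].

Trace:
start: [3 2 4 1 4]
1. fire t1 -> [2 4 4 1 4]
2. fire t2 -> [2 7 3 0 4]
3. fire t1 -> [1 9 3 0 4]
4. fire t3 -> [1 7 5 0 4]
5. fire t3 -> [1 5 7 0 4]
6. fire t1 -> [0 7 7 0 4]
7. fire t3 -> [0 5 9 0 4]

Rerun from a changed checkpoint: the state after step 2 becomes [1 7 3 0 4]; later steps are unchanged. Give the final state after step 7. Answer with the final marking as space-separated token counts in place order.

0 3 9 0 4

state after step 2 := [1 7 3 0 4]
3. fire t1 -> [0 9 3 0 4]
4. fire t3 -> [0 7 5 0 4]
5. fire t3 -> [0 5 7 0 4]
6. fire t1 -> [0 5 7 0 4]
7. fire t3 -> [0 3 9 0 4]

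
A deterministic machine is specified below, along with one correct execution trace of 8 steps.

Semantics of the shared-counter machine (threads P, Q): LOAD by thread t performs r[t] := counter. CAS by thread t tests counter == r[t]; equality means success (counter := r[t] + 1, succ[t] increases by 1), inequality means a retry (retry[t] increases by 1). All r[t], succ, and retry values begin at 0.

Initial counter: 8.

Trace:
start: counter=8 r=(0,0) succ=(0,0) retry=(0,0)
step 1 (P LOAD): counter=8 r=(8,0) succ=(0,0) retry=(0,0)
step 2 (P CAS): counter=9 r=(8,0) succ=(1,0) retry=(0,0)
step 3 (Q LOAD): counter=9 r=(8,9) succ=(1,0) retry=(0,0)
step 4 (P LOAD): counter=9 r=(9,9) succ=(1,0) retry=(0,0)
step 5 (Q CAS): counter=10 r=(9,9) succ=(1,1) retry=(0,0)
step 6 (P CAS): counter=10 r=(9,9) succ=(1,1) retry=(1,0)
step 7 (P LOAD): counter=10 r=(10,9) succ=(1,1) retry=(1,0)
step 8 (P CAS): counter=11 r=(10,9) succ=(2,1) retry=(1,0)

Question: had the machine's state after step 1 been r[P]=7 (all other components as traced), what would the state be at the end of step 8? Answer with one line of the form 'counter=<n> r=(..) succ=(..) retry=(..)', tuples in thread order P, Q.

counter=10 r=(9,8) succ=(1,1) retry=(2,0)

state after step 1 := counter=8 r=(7,0) succ=(0,0) retry=(0,0)
step 2 (P CAS): counter=8 r=(7,0) succ=(0,0) retry=(1,0)
step 3 (Q LOAD): counter=8 r=(7,8) succ=(0,0) retry=(1,0)
step 4 (P LOAD): counter=8 r=(8,8) succ=(0,0) retry=(1,0)
step 5 (Q CAS): counter=9 r=(8,8) succ=(0,1) retry=(1,0)
step 6 (P CAS): counter=9 r=(8,8) succ=(0,1) retry=(2,0)
step 7 (P LOAD): counter=9 r=(9,8) succ=(0,1) retry=(2,0)
step 8 (P CAS): counter=10 r=(9,8) succ=(1,1) retry=(2,0)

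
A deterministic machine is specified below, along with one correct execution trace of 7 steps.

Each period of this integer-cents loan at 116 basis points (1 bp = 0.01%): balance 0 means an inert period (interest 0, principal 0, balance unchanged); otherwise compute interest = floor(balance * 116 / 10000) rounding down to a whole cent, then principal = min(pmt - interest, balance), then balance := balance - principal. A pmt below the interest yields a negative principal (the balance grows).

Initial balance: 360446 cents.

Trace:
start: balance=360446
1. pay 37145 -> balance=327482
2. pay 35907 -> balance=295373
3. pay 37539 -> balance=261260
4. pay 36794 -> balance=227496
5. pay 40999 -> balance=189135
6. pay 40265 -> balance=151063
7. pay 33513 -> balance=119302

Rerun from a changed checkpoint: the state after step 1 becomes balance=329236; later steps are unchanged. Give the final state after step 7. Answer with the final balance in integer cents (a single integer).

121183

state after step 1 := balance=329236
2. pay 35907 -> balance=297148
3. pay 37539 -> balance=263055
4. pay 36794 -> balance=229312
5. pay 40999 -> balance=190973
6. pay 40265 -> balance=152923
7. pay 33513 -> balance=121183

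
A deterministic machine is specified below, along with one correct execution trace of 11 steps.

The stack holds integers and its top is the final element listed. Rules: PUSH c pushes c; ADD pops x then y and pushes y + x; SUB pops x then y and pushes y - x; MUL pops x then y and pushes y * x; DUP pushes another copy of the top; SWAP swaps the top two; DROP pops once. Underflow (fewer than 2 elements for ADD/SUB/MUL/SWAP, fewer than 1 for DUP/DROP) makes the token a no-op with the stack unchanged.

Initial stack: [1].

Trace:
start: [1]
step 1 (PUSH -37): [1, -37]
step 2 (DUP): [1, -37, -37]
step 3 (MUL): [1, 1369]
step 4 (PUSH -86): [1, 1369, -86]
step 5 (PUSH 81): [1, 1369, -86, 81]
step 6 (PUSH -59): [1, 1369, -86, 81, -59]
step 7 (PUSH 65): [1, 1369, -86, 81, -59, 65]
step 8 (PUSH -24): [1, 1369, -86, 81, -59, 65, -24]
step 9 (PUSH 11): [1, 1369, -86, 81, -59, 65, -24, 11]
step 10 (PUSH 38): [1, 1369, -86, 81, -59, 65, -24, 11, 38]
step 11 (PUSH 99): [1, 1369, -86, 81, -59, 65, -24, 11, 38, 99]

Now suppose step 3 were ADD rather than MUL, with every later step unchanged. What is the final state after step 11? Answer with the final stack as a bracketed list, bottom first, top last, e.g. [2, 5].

[1, -74, -86, 81, -59, 65, -24, 11, 38, 99]

(re-executing from step 3 with the substitution; state before step 3: [1, -37, -37])
step 3 (ADD): [1, -74]
step 4 (PUSH -86): [1, -74, -86]
step 5 (PUSH 81): [1, -74, -86, 81]
step 6 (PUSH -59): [1, -74, -86, 81, -59]
step 7 (PUSH 65): [1, -74, -86, 81, -59, 65]
step 8 (PUSH -24): [1, -74, -86, 81, -59, 65, -24]
step 9 (PUSH 11): [1, -74, -86, 81, -59, 65, -24, 11]
step 10 (PUSH 38): [1, -74, -86, 81, -59, 65, -24, 11, 38]
step 11 (PUSH 99): [1, -74, -86, 81, -59, 65, -24, 11, 38, 99]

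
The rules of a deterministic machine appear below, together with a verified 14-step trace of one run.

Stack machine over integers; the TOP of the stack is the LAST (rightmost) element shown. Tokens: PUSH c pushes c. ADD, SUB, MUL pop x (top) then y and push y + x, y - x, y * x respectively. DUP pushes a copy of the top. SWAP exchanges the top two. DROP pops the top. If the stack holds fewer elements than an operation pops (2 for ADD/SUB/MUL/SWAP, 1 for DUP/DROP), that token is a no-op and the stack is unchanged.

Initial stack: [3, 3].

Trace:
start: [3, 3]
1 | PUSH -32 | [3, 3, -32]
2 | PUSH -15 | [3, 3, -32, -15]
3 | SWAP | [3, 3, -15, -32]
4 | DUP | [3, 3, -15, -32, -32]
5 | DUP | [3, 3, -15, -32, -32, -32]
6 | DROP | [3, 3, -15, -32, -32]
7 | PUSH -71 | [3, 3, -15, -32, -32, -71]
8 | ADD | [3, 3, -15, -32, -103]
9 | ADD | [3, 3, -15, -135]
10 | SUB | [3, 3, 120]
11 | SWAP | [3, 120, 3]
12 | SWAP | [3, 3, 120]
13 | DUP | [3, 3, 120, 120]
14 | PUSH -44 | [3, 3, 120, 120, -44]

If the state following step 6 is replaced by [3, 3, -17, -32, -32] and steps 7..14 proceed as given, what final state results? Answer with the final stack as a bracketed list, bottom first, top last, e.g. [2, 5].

[3, 3, 118, 118, -44]

state after step 6 := [3, 3, -17, -32, -32]
7 | PUSH -71 | [3, 3, -17, -32, -32, -71]
8 | ADD | [3, 3, -17, -32, -103]
9 | ADD | [3, 3, -17, -135]
10 | SUB | [3, 3, 118]
11 | SWAP | [3, 118, 3]
12 | SWAP | [3, 3, 118]
13 | DUP | [3, 3, 118, 118]
14 | PUSH -44 | [3, 3, 118, 118, -44]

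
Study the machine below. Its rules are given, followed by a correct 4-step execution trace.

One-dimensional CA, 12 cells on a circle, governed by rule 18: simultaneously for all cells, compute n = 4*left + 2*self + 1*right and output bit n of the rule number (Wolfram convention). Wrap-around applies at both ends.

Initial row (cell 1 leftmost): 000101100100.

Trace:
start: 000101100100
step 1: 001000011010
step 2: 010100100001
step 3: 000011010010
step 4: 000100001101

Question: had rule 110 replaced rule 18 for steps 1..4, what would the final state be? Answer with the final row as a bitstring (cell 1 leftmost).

(re-executing steps 1..4 under rule 110; state before step 1: 000101100100)
step 1: 001111101100
step 2: 011000111100
step 3: 111001100100
step 4: 101011101101

101011101101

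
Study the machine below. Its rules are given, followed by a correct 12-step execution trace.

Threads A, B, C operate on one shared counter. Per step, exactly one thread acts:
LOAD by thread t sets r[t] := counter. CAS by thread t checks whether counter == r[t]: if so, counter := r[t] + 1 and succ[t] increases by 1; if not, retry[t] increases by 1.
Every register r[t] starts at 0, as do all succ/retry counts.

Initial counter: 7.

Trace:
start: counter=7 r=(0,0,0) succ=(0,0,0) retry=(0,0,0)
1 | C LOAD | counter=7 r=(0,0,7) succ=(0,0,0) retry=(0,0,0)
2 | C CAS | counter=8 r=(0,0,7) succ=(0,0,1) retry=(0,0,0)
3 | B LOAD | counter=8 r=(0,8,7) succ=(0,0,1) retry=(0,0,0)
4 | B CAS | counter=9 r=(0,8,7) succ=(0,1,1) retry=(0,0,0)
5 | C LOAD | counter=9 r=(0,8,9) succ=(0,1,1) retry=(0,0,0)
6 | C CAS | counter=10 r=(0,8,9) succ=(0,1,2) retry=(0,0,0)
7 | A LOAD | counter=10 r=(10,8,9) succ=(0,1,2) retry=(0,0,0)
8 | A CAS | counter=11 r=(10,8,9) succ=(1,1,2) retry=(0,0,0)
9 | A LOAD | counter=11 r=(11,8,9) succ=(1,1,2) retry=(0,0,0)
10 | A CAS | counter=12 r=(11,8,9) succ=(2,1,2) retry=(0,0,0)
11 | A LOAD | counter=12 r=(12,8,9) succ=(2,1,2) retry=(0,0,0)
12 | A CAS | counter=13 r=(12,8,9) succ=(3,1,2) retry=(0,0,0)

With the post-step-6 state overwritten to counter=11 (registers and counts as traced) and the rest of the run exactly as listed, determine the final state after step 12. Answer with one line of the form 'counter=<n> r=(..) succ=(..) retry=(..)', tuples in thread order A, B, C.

counter=14 r=(13,8,9) succ=(3,1,2) retry=(0,0,0)

state after step 6 := counter=11 r=(0,8,9) succ=(0,1,2) retry=(0,0,0)
7 | A LOAD | counter=11 r=(11,8,9) succ=(0,1,2) retry=(0,0,0)
8 | A CAS | counter=12 r=(11,8,9) succ=(1,1,2) retry=(0,0,0)
9 | A LOAD | counter=12 r=(12,8,9) succ=(1,1,2) retry=(0,0,0)
10 | A CAS | counter=13 r=(12,8,9) succ=(2,1,2) retry=(0,0,0)
11 | A LOAD | counter=13 r=(13,8,9) succ=(2,1,2) retry=(0,0,0)
12 | A CAS | counter=14 r=(13,8,9) succ=(3,1,2) retry=(0,0,0)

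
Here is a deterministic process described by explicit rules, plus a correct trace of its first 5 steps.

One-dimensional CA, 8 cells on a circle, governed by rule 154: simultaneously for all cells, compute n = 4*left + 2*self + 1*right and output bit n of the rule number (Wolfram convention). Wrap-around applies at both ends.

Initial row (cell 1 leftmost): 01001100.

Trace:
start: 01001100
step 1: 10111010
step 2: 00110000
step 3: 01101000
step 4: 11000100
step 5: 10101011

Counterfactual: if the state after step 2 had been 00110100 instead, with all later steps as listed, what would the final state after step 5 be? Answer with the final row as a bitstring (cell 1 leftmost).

10000001

state after step 2 := 00110100
step 3: 01100010
step 4: 11010101
step 5: 10000001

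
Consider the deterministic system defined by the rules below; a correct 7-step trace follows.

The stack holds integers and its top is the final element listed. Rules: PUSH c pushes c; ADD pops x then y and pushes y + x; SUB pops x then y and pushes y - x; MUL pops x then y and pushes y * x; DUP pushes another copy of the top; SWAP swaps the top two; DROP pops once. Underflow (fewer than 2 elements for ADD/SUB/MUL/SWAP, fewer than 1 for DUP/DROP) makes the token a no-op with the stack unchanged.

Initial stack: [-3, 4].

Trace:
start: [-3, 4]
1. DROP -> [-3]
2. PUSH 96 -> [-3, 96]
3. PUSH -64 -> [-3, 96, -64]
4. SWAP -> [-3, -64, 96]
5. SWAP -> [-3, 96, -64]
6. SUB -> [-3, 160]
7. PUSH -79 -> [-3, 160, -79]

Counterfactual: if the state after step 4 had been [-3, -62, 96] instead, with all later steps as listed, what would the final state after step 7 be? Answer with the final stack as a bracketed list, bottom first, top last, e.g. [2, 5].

state after step 4 := [-3, -62, 96]
5. SWAP -> [-3, 96, -62]
6. SUB -> [-3, 158]
7. PUSH -79 -> [-3, 158, -79]

[-3, 158, -79]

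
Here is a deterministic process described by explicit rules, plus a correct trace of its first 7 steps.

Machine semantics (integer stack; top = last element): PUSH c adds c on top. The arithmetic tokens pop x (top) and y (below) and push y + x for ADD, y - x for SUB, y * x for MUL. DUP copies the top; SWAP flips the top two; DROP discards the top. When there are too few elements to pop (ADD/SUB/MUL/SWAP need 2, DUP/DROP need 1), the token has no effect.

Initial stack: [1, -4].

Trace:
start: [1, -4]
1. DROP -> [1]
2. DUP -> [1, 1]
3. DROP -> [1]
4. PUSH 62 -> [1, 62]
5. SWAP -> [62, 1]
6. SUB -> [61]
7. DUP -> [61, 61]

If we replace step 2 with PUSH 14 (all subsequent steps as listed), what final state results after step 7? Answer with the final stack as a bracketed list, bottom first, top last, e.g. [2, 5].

[61, 61]

(re-executing from step 2 with the substitution; state before step 2: [1])
2. PUSH 14 -> [1, 14]
3. DROP -> [1]
4. PUSH 62 -> [1, 62]
5. SWAP -> [62, 1]
6. SUB -> [61]
7. DUP -> [61, 61]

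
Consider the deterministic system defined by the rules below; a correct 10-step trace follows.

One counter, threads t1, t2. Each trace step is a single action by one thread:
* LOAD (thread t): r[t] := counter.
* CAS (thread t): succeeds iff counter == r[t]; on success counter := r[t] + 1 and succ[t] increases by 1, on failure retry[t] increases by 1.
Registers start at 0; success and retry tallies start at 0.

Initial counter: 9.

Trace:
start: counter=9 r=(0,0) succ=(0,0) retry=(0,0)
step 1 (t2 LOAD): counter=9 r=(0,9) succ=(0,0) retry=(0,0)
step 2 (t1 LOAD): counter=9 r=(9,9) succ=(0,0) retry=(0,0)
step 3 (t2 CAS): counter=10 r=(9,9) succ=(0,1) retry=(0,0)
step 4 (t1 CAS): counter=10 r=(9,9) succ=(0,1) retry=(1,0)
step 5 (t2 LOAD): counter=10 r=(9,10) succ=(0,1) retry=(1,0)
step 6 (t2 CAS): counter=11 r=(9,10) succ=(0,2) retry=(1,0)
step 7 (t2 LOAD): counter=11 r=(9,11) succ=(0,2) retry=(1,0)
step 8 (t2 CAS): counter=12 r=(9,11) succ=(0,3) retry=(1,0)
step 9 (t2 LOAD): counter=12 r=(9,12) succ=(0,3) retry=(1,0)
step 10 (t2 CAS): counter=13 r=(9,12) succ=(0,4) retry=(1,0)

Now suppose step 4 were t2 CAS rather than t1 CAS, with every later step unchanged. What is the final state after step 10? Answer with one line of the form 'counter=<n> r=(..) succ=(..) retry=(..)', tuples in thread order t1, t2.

(re-executing from step 4 with the substitution; state before step 4: counter=10 r=(9,9) succ=(0,1) retry=(0,0))
step 4 (t2 CAS): counter=10 r=(9,9) succ=(0,1) retry=(0,1)
step 5 (t2 LOAD): counter=10 r=(9,10) succ=(0,1) retry=(0,1)
step 6 (t2 CAS): counter=11 r=(9,10) succ=(0,2) retry=(0,1)
step 7 (t2 LOAD): counter=11 r=(9,11) succ=(0,2) retry=(0,1)
step 8 (t2 CAS): counter=12 r=(9,11) succ=(0,3) retry=(0,1)
step 9 (t2 LOAD): counter=12 r=(9,12) succ=(0,3) retry=(0,1)
step 10 (t2 CAS): counter=13 r=(9,12) succ=(0,4) retry=(0,1)

counter=13 r=(9,12) succ=(0,4) retry=(0,1)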